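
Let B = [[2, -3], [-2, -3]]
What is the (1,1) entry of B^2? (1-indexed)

10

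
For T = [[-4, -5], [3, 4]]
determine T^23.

T² = I (check: tr T = 0 and det T = -1), so T^23 = T since 23 is odd.

[[-4, -5], [3, 4]]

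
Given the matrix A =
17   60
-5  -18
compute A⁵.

[[857, 3300], [-275, -1068]]

tr A = -1 and det A = -6, so the characteristic polynomial is λ² − (-1)λ + (-6) with roots -3 and 2.
Eigenvectors give P = [[-3, 4], [1, -1]] with P⁻¹ = [[1, 4], [1, 3]], and A = P·diag(-3, 2)·P⁻¹.
Then A⁵ = P·diag(-243, 32)·P⁻¹ = [[729, 128], [-243, -32]] · [[1, 4], [1, 3]] = [[857, 3300], [-275, -1068]].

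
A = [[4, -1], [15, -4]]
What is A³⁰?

[[1, 0], [0, 1]]

A² = I (check: tr A = 0 and det A = -1), so A³⁰ = I since 30 is even.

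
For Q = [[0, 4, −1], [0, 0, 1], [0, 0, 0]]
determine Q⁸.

Q is strictly triangular, hence nilpotent: Q³ = 0, so Q⁸ = 0.

[[0, 0, 0], [0, 0, 0], [0, 0, 0]]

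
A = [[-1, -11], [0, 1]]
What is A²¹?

A² = I (check: tr A = 0 and det A = -1), so A²¹ = A since 21 is odd.

[[-1, -11], [0, 1]]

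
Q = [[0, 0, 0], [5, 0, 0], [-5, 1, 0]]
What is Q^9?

Q is strictly triangular, hence nilpotent: Q^3 = 0, so Q^9 = 0.

[[0, 0, 0], [0, 0, 0], [0, 0, 0]]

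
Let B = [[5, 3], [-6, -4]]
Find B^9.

[[1025, 513], [-1026, -514]]

tr B = 1 and det B = -2, so the characteristic polynomial is λ² − (1)λ + (-2) with roots -1 and 2.
Eigenvectors give P = [[-1, -1], [2, 1]] with P⁻¹ = [[1, 1], [-2, -1]], and B = P·diag(-1, 2)·P⁻¹.
Then B^9 = P·diag(-1, 512)·P⁻¹ = [[1, -512], [-2, 512]] · [[1, 1], [-2, -1]] = [[1025, 513], [-1026, -514]].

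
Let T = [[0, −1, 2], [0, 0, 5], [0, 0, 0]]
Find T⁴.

T is strictly triangular, hence nilpotent: T³ = 0, so T⁴ = 0.

[[0, 0, 0], [0, 0, 0], [0, 0, 0]]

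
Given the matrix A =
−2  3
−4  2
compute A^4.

A^2 = [[−8, 0], [0, −8]]
A^3 = [[16, −24], [32, −16]]
A^4 = [[64, 0], [0, 64]]

[[64, 0], [0, 64]]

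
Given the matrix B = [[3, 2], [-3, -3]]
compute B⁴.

[[9, 0], [0, 9]]

B² = [[3, 0], [0, 3]]
B³ = [[9, 6], [-9, -9]]
B⁴ = [[9, 0], [0, 9]]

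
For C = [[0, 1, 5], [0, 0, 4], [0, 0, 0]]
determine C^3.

[[0, 0, 0], [0, 0, 0], [0, 0, 0]]

C is strictly triangular, hence nilpotent: C^3 = 0, so C^3 = 0.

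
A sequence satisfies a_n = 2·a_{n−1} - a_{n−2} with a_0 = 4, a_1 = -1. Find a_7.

With companion matrix B = [[2, -1], [1, 0]], [a_n, a_{n−1}]ᵀ = B·[a_{n−1}, a_{n−2}]ᵀ, so [a_7, a_6]ᵀ = B^6·[a_1, a_0]ᵀ.
B^6 = [[7, -6], [6, -5]], giving [a_7, a_6]ᵀ = [[-31], [-26]].

-31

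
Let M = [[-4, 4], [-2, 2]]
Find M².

[[8, -8], [4, -4]]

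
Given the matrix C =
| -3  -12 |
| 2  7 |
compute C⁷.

[[-4371, -13116], [2186, 6559]]

tr C = 4 and det C = 3, so the characteristic polynomial is λ² − (4)λ + (3) with roots 3 and 1.
Eigenvectors give P = [[2, -3], [-1, 1]] with P⁻¹ = [[-1, -3], [-1, -2]], and C = P·diag(3, 1)·P⁻¹.
Then C⁷ = P·diag(2187, 1)·P⁻¹ = [[4374, -3], [-2187, 1]] · [[-1, -3], [-1, -2]] = [[-4371, -13116], [2186, 6559]].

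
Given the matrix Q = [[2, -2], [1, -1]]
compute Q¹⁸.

Q² = Q (a projection; rank 1, trace 1), so Q¹⁸ = Q.

[[2, -2], [1, -1]]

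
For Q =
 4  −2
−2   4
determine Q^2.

[[20, −16], [−16, 20]]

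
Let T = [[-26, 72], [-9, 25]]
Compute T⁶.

[[568, -1512], [189, -503]]

tr T = -1 and det T = -2, so the characteristic polynomial is λ² − (-1)λ + (-2) with roots 1 and -2.
Eigenvectors give P = [[-8, -3], [-3, -1]] with P⁻¹ = [[1, -3], [-3, 8]], and T = P·diag(1, -2)·P⁻¹.
Then T⁶ = P·diag(1, 64)·P⁻¹ = [[-8, -192], [-3, -64]] · [[1, -3], [-3, 8]] = [[568, -1512], [189, -503]].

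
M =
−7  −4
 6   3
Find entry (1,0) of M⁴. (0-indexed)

−240

tr M = −4 and det M = 3, so the characteristic polynomial is λ² − (−4)λ + (3) with roots −3 and −1.
Eigenvectors give P = [[−1, −2], [1, 3]] with P⁻¹ = [[−3, −2], [1, 1]], and M = P·diag(−3, −1)·P⁻¹.
Then M⁴ = P·diag(81, 1)·P⁻¹ = [[−81, −2], [81, 3]] · [[−3, −2], [1, 1]] = [[241, 160], [−240, −159]].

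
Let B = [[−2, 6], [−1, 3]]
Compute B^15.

B² = B (a projection; rank 1, trace 1), so B^15 = B.

[[−2, 6], [−1, 3]]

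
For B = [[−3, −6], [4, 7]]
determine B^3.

[[−51, −78], [52, 79]]

tr B = 4 and det B = 3, so the characteristic polynomial is λ² − (4)λ + (3) with roots 3 and 1.
Eigenvectors give P = [[−1, 3], [1, −2]] with P⁻¹ = [[2, 3], [1, 1]], and B = P·diag(3, 1)·P⁻¹.
Then B^3 = P·diag(27, 1)·P⁻¹ = [[−27, 3], [27, −2]] · [[2, 3], [1, 1]] = [[−51, −78], [52, 79]].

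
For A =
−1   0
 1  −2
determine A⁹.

[[−1, 0], [511, −512]]

tr A = −3 and det A = 2, so the characteristic polynomial is λ² − (−3)λ + (2) with roots −2 and −1.
Eigenvectors give P = [[0, 1], [−1, 1]] with P⁻¹ = [[1, −1], [1, 0]], and A = P·diag(−2, −1)·P⁻¹.
Then A⁹ = P·diag(−512, −1)·P⁻¹ = [[0, −1], [512, −1]] · [[1, −1], [1, 0]] = [[−1, 0], [511, −512]].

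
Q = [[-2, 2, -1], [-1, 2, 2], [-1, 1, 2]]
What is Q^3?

[[-9, 8, 3], [-9, 13, 28], [-7, 9, 19]]

Q^2 = [[3, -1, 4], [-2, 4, 9], [-1, 2, 7]]
Q^3 = [[-9, 8, 3], [-9, 13, 28], [-7, 9, 19]]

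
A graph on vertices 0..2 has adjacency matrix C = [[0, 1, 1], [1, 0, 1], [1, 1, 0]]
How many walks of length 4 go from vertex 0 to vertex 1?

The number of length-4 walks from vertex 0 to vertex 1 is entry (0,1) of C^4, where C is the adjacency matrix.
C^2 = [[2, 1, 1], [1, 2, 1], [1, 1, 2]]
C^3 = [[2, 3, 3], [3, 2, 3], [3, 3, 2]]
C^4 = [[6, 5, 5], [5, 6, 5], [5, 5, 6]]

5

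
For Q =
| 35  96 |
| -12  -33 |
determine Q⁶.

tr Q = 2 and det Q = -3, so the characteristic polynomial is λ² − (2)λ + (-3) with roots 3 and -1.
Eigenvectors give P = [[3, 8], [-1, -3]] with P⁻¹ = [[3, 8], [-1, -3]], and Q = P·diag(3, -1)·P⁻¹.
Then Q⁶ = P·diag(729, 1)·P⁻¹ = [[2187, 8], [-729, -3]] · [[3, 8], [-1, -3]] = [[6553, 17472], [-2184, -5823]].

[[6553, 17472], [-2184, -5823]]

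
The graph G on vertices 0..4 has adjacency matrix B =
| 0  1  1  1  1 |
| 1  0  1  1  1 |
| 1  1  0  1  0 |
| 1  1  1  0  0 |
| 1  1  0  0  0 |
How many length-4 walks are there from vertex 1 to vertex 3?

The number of length-4 walks from vertex 1 to vertex 3 is entry (1,3) of B⁴, where B is the adjacency matrix.
B² = [[4, 3, 2, 2, 1], [3, 4, 2, 2, 1], [2, 2, 3, 2, 2], [2, 2, 2, 3, 2], [1, 1, 2, 2, 2]]
B³ = [[8, 9, 9, 9, 7], [9, 8, 9, 9, 7], [9, 9, 6, 7, 4], [9, 9, 7, 6, 4], [7, 7, 4, 4, 2]]
B⁴ = [[34, 33, 26, 26, 17], [33, 34, 26, 26, 17], [26, 26, 25, 24, 18], [26, 26, 24, 25, 18], [17, 17, 18, 18, 14]]

26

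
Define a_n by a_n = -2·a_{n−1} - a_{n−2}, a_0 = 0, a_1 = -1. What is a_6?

With companion matrix B = [[-2, -1], [1, 0]], [a_n, a_{n−1}]ᵀ = B·[a_{n−1}, a_{n−2}]ᵀ, so [a_6, a_5]ᵀ = B⁵·[a_1, a_0]ᵀ.
B⁵ = [[-6, -5], [5, 4]], giving [a_6, a_5]ᵀ = [[6], [-5]].

6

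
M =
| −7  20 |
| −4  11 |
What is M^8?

[[−26239, 65600], [−13120, 32801]]

tr M = 4 and det M = 3, so the characteristic polynomial is λ² − (4)λ + (3) with roots 3 and 1.
Eigenvectors give P = [[2, 5], [1, 2]] with P⁻¹ = [[−2, 5], [1, −2]], and M = P·diag(3, 1)·P⁻¹.
Then M^8 = P·diag(6561, 1)·P⁻¹ = [[13122, 5], [6561, 2]] · [[−2, 5], [1, −2]] = [[−26239, 65600], [−13120, 32801]].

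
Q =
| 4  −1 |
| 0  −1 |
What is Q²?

[[16, −3], [0, 1]]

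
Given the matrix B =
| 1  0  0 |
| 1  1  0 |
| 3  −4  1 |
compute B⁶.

[[1, 0, 0], [6, 1, 0], [−42, −24, 1]]

B = I + N where N = [[0, 0, 0], [1, 0, 0], [3, −4, 0]] is strictly lower-triangular, so N³ = 0.
(I + N)⁶ = I + 6·N + 15·N² = [[1, 0, 0], [6, 1, 0], [−42, −24, 1]].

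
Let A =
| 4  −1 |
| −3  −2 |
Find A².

[[19, −2], [−6, 7]]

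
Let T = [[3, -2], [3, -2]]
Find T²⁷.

[[3, -2], [3, -2]]

T² = T (a projection; rank 1, trace 1), so T²⁷ = T.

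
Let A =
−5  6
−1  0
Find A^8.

[[19171, −37830], [6305, −12354]]

tr A = −5 and det A = 6, so the characteristic polynomial is λ² − (−5)λ + (6) with roots −2 and −3.
Eigenvectors give P = [[−2, 3], [−1, 1]] with P⁻¹ = [[1, −3], [1, −2]], and A = P·diag(−2, −3)·P⁻¹.
Then A^8 = P·diag(256, 6561)·P⁻¹ = [[−512, 19683], [−256, 6561]] · [[1, −3], [1, −2]] = [[19171, −37830], [6305, −12354]].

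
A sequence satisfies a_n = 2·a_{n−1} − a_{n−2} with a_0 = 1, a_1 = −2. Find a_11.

With companion matrix B = [[2, −1], [1, 0]], [a_n, a_{n−1}]ᵀ = B·[a_{n−1}, a_{n−2}]ᵀ, so [a_11, a_10]ᵀ = B¹⁰·[a_1, a_0]ᵀ.
B¹⁰ = [[11, −10], [10, −9]], giving [a_11, a_10]ᵀ = [[−32], [−29]].

−32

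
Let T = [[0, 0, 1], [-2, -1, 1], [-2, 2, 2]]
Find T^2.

[[-2, 2, 2], [0, 3, -1], [-8, 2, 4]]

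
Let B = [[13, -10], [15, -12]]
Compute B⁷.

[[6817, -4630], [6945, -4758]]

tr B = 1 and det B = -6, so the characteristic polynomial is λ² − (1)λ + (-6) with roots 3 and -2.
Eigenvectors give P = [[1, -2], [1, -3]] with P⁻¹ = [[3, -2], [1, -1]], and B = P·diag(3, -2)·P⁻¹.
Then B⁷ = P·diag(2187, -128)·P⁻¹ = [[2187, 256], [2187, 384]] · [[3, -2], [1, -1]] = [[6817, -4630], [6945, -4758]].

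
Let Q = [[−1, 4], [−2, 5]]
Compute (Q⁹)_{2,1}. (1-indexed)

tr Q = 4 and det Q = 3, so the characteristic polynomial is λ² − (4)λ + (3) with roots 3 and 1.
Eigenvectors give P = [[−1, 2], [−1, 1]] with P⁻¹ = [[1, −2], [1, −1]], and Q = P·diag(3, 1)·P⁻¹.
Then Q⁹ = P·diag(19683, 1)·P⁻¹ = [[−19683, 2], [−19683, 1]] · [[1, −2], [1, −1]] = [[−19681, 39364], [−19682, 39365]].

−19682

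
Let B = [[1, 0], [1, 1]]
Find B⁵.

B = I + N where N = [[0, 0], [1, 0]] is strictly lower-triangular, so N² = 0.
(I + N)⁵ = I + 5·N = [[1, 0], [5, 1]].

[[1, 0], [5, 1]]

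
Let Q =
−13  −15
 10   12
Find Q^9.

tr Q = −1 and det Q = −6, so the characteristic polynomial is λ² − (−1)λ + (−6) with roots 2 and −3.
Eigenvectors give P = [[−1, 3], [1, −2]] with P⁻¹ = [[2, 3], [1, 1]], and Q = P·diag(2, −3)·P⁻¹.
Then Q^9 = P·diag(512, −19683)·P⁻¹ = [[−512, −59049], [512, 39366]] · [[2, 3], [1, 1]] = [[−60073, −60585], [40390, 40902]].

[[−60073, −60585], [40390, 40902]]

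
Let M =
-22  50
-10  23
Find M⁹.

tr M = 1 and det M = -6, so the characteristic polynomial is λ² − (1)λ + (-6) with roots -2 and 3.
Eigenvectors give P = [[5, 2], [2, 1]] with P⁻¹ = [[1, -2], [-2, 5]], and M = P·diag(-2, 3)·P⁻¹.
Then M⁹ = P·diag(-512, 19683)·P⁻¹ = [[-2560, 39366], [-1024, 19683]] · [[1, -2], [-2, 5]] = [[-81292, 201950], [-40390, 100463]].

[[-81292, 201950], [-40390, 100463]]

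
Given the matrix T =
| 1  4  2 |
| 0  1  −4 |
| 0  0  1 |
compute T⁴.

[[1, 16, −88], [0, 1, −16], [0, 0, 1]]

T = I + N where N = [[0, 4, 2], [0, 0, −4], [0, 0, 0]] is strictly upper-triangular, so N³ = 0.
(I + N)⁴ = I + 4·N + 6·N² = [[1, 16, −88], [0, 1, −16], [0, 0, 1]].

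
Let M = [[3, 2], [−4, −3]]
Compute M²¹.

[[3, 2], [−4, −3]]

M² = I (check: tr M = 0 and det M = −1), so M²¹ = M since 21 is odd.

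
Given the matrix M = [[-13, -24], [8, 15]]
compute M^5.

tr M = 2 and det M = -3, so the characteristic polynomial is λ² − (2)λ + (-3) with roots -1 and 3.
Eigenvectors give P = [[-2, -3], [1, 2]] with P⁻¹ = [[-2, -3], [1, 2]], and M = P·diag(-1, 3)·P⁻¹.
Then M^5 = P·diag(-1, 243)·P⁻¹ = [[2, -729], [-1, 486]] · [[-2, -3], [1, 2]] = [[-733, -1464], [488, 975]].

[[-733, -1464], [488, 975]]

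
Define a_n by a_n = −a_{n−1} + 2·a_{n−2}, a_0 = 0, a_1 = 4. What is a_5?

With companion matrix T = [[−1, 2], [1, 0]], [a_n, a_{n−1}]ᵀ = T·[a_{n−1}, a_{n−2}]ᵀ, so [a_5, a_4]ᵀ = T⁴·[a_1, a_0]ᵀ.
T⁴ = [[11, −10], [−5, 6]], giving [a_5, a_4]ᵀ = [[44], [−20]].

44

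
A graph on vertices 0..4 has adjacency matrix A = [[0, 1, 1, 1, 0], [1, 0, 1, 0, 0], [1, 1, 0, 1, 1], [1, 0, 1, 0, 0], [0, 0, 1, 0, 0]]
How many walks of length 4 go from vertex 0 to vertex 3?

The number of length-4 walks from vertex 0 to vertex 3 is entry (0,3) of A⁴, where A is the adjacency matrix.
A² = [[3, 1, 2, 1, 1], [1, 2, 1, 2, 1], [2, 1, 4, 1, 0], [1, 2, 1, 2, 1], [1, 1, 0, 1, 1]]
A³ = [[4, 5, 6, 5, 2], [5, 2, 6, 2, 1], [6, 6, 4, 6, 4], [5, 2, 6, 2, 1], [2, 1, 4, 1, 0]]
A⁴ = [[16, 10, 16, 10, 6], [10, 11, 10, 11, 6], [16, 10, 22, 10, 4], [10, 11, 10, 11, 6], [6, 6, 4, 6, 4]]

10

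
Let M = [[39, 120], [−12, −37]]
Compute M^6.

tr M = 2 and det M = −3, so the characteristic polynomial is λ² − (2)λ + (−3) with roots 3 and −1.
Eigenvectors give P = [[10, −3], [−3, 1]] with P⁻¹ = [[1, 3], [3, 10]], and M = P·diag(3, −1)·P⁻¹.
Then M^6 = P·diag(729, 1)·P⁻¹ = [[7290, −3], [−2187, 1]] · [[1, 3], [3, 10]] = [[7281, 21840], [−2184, −6551]].

[[7281, 21840], [−2184, −6551]]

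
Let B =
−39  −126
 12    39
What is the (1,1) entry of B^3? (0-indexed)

351

tr B = 0 and det B = −9, so the characteristic polynomial is λ² − (0)λ + (−9) with roots −3 and 3.
Eigenvectors give P = [[7, −3], [−2, 1]] with P⁻¹ = [[1, 3], [2, 7]], and B = P·diag(−3, 3)·P⁻¹.
Then B^3 = P·diag(−27, 27)·P⁻¹ = [[−189, −81], [54, 27]] · [[1, 3], [2, 7]] = [[−351, −1134], [108, 351]].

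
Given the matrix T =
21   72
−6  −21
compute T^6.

[[729, 0], [0, 729]]

tr T = 0 and det T = −9, so the characteristic polynomial is λ² − (0)λ + (−9) with roots 3 and −3.
Eigenvectors give P = [[−4, 3], [1, −1]] with P⁻¹ = [[−1, −3], [−1, −4]], and T = P·diag(3, −3)·P⁻¹.
Then T^6 = P·diag(729, 729)·P⁻¹ = [[−2916, 2187], [729, −729]] · [[−1, −3], [−1, −4]] = [[729, 0], [0, 729]].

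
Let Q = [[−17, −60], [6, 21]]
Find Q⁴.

[[−719, −2400], [240, 801]]

tr Q = 4 and det Q = 3, so the characteristic polynomial is λ² − (4)λ + (3) with roots 3 and 1.
Eigenvectors give P = [[−3, 10], [1, −3]] with P⁻¹ = [[3, 10], [1, 3]], and Q = P·diag(3, 1)·P⁻¹.
Then Q⁴ = P·diag(81, 1)·P⁻¹ = [[−243, 10], [81, −3]] · [[3, 10], [1, 3]] = [[−719, −2400], [240, 801]].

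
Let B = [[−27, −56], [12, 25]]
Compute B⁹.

[[−137787, −275576], [59052, 118105]]

tr B = −2 and det B = −3, so the characteristic polynomial is λ² − (−2)λ + (−3) with roots 1 and −3.
Eigenvectors give P = [[−2, 7], [1, −3]] with P⁻¹ = [[3, 7], [1, 2]], and B = P·diag(1, −3)·P⁻¹.
Then B⁹ = P·diag(1, −19683)·P⁻¹ = [[−2, −137781], [1, 59049]] · [[3, 7], [1, 2]] = [[−137787, −275576], [59052, 118105]].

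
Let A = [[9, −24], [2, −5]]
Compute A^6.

[[2913, −8736], [728, −2183]]

tr A = 4 and det A = 3, so the characteristic polynomial is λ² − (4)λ + (3) with roots 1 and 3.
Eigenvectors give P = [[3, 4], [1, 1]] with P⁻¹ = [[−1, 4], [1, −3]], and A = P·diag(1, 3)·P⁻¹.
Then A^6 = P·diag(1, 729)·P⁻¹ = [[3, 2916], [1, 729]] · [[−1, 4], [1, −3]] = [[2913, −8736], [728, −2183]].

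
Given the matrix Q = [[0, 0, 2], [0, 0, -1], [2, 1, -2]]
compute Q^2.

[[4, 2, -4], [-2, -1, 2], [-4, -2, 7]]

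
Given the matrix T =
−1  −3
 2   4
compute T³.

T² = [[−5, −9], [6, 10]]
T³ = [[−13, −21], [14, 22]]

[[−13, −21], [14, 22]]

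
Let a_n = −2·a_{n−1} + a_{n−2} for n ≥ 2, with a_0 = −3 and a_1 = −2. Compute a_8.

309

With companion matrix M = [[−2, 1], [1, 0]], [a_n, a_{n−1}]ᵀ = M·[a_{n−1}, a_{n−2}]ᵀ, so [a_8, a_7]ᵀ = M⁷·[a_1, a_0]ᵀ.
M⁷ = [[−408, 169], [169, −70]], giving [a_8, a_7]ᵀ = [[309], [−128]].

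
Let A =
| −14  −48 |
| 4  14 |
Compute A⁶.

[[64, 0], [0, 64]]

tr A = 0 and det A = −4, so the characteristic polynomial is λ² − (0)λ + (−4) with roots −2 and 2.
Eigenvectors give P = [[4, −3], [−1, 1]] with P⁻¹ = [[1, 3], [1, 4]], and A = P·diag(−2, 2)·P⁻¹.
Then A⁶ = P·diag(64, 64)·P⁻¹ = [[256, −192], [−64, 64]] · [[1, 3], [1, 4]] = [[64, 0], [0, 64]].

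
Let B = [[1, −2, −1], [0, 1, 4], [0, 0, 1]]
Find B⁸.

[[1, −16, −232], [0, 1, 32], [0, 0, 1]]

B = I + N where N = [[0, −2, −1], [0, 0, 4], [0, 0, 0]] is strictly upper-triangular, so N³ = 0.
(I + N)⁸ = I + 8·N + 28·N² = [[1, −16, −232], [0, 1, 32], [0, 0, 1]].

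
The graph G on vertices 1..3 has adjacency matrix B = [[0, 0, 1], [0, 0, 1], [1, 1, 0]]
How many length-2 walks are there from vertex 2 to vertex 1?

The number of length-2 walks from vertex 2 to vertex 1 is entry (2,1) of B², where B is the adjacency matrix.
B² = [[1, 1, 0], [1, 1, 0], [0, 0, 2]]

1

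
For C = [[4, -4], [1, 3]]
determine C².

[[12, -28], [7, 5]]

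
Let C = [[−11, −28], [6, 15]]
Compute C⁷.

[[−13115, −30604], [6558, 15303]]

tr C = 4 and det C = 3, so the characteristic polynomial is λ² − (4)λ + (3) with roots 1 and 3.
Eigenvectors give P = [[7, −2], [−3, 1]] with P⁻¹ = [[1, 2], [3, 7]], and C = P·diag(1, 3)·P⁻¹.
Then C⁷ = P·diag(1, 2187)·P⁻¹ = [[7, −4374], [−3, 2187]] · [[1, 2], [3, 7]] = [[−13115, −30604], [6558, 15303]].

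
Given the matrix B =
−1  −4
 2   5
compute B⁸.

tr B = 4 and det B = 3, so the characteristic polynomial is λ² − (4)λ + (3) with roots 1 and 3.
Eigenvectors give P = [[−2, −1], [1, 1]] with P⁻¹ = [[−1, −1], [1, 2]], and B = P·diag(1, 3)·P⁻¹.
Then B⁸ = P·diag(1, 6561)·P⁻¹ = [[−2, −6561], [1, 6561]] · [[−1, −1], [1, 2]] = [[−6559, −13120], [6560, 13121]].

[[−6559, −13120], [6560, 13121]]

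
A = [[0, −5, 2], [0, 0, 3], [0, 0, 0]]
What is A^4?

[[0, 0, 0], [0, 0, 0], [0, 0, 0]]

A is strictly triangular, hence nilpotent: A^3 = 0, so A^4 = 0.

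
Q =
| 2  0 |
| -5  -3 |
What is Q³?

[[8, 0], [-35, -27]]

tr Q = -1 and det Q = -6, so the characteristic polynomial is λ² − (-1)λ + (-6) with roots 2 and -3.
Eigenvectors give P = [[-1, 0], [1, 1]] with P⁻¹ = [[-1, 0], [1, 1]], and Q = P·diag(2, -3)·P⁻¹.
Then Q³ = P·diag(8, -27)·P⁻¹ = [[-8, 0], [8, -27]] · [[-1, 0], [1, 1]] = [[8, 0], [-35, -27]].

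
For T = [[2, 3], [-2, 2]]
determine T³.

[[-28, 18], [-12, -28]]

T² = [[-2, 12], [-8, -2]]
T³ = [[-28, 18], [-12, -28]]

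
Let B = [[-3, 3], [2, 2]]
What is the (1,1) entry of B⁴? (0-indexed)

B² = [[15, -3], [-2, 10]]
B³ = [[-51, 39], [26, 14]]
B⁴ = [[231, -75], [-50, 106]]

106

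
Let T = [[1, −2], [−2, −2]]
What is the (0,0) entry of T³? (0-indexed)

1

T² = [[5, 2], [2, 8]]
T³ = [[1, −14], [−14, −20]]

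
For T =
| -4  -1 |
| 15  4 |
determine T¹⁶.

[[1, 0], [0, 1]]

T² = I (check: tr T = 0 and det T = -1), so T¹⁶ = I since 16 is even.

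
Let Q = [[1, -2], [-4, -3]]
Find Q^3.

Q^2 = [[9, 4], [8, 17]]
Q^3 = [[-7, -30], [-60, -67]]

[[-7, -30], [-60, -67]]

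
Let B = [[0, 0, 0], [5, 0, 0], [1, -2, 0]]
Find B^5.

B is strictly triangular, hence nilpotent: B^3 = 0, so B^5 = 0.

[[0, 0, 0], [0, 0, 0], [0, 0, 0]]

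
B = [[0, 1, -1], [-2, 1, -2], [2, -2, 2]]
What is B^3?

[[-14, 7, -10], [-14, 5, -8], [20, -8, 12]]

B^2 = [[-4, 3, -4], [-6, 3, -4], [8, -4, 6]]
B^3 = [[-14, 7, -10], [-14, 5, -8], [20, -8, 12]]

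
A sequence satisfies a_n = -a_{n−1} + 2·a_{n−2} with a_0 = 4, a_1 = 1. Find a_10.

With companion matrix T = [[-1, 2], [1, 0]], [a_n, a_{n−1}]ᵀ = T·[a_{n−1}, a_{n−2}]ᵀ, so [a_10, a_9]ᵀ = T⁹·[a_1, a_0]ᵀ.
T⁹ = [[-341, 342], [171, -170]], giving [a_10, a_9]ᵀ = [[1027], [-509]].

1027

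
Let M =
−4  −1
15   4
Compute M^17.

[[−4, −1], [15, 4]]

M² = I (check: tr M = 0 and det M = −1), so M^17 = M since 17 is odd.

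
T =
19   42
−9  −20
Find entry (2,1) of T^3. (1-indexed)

tr T = −1 and det T = −2, so the characteristic polynomial is λ² − (−1)λ + (−2) with roots 1 and −2.
Eigenvectors give P = [[−7, −2], [3, 1]] with P⁻¹ = [[−1, −2], [3, 7]], and T = P·diag(1, −2)·P⁻¹.
Then T^3 = P·diag(1, −8)·P⁻¹ = [[−7, 16], [3, −8]] · [[−1, −2], [3, 7]] = [[55, 126], [−27, −62]].

−27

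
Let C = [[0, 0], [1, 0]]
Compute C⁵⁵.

C is strictly triangular, hence nilpotent: C² = 0, so C⁵⁵ = 0.

[[0, 0], [0, 0]]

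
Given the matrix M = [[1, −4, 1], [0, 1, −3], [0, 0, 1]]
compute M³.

[[1, −12, 39], [0, 1, −9], [0, 0, 1]]

M = I + N where N = [[0, −4, 1], [0, 0, −3], [0, 0, 0]] is strictly upper-triangular, so N³ = 0.
(I + N)³ = I + 3·N + 3·N² = [[1, −12, 39], [0, 1, −9], [0, 0, 1]].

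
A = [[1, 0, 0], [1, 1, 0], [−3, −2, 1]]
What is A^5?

A = I + N where N = [[0, 0, 0], [1, 0, 0], [−3, −2, 0]] is strictly lower-triangular, so N^3 = 0.
(I + N)^5 = I + 5·N + 10·N^2 = [[1, 0, 0], [5, 1, 0], [−35, −10, 1]].

[[1, 0, 0], [5, 1, 0], [−35, −10, 1]]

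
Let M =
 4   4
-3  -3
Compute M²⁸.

M² = M (a projection; rank 1, trace 1), so M²⁸ = M.

[[4, 4], [-3, -3]]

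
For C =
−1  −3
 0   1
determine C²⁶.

[[1, 0], [0, 1]]

C² = I (check: tr C = 0 and det C = −1), so C²⁶ = I since 26 is even.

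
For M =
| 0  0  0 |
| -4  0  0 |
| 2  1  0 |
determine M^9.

[[0, 0, 0], [0, 0, 0], [0, 0, 0]]

M is strictly triangular, hence nilpotent: M^3 = 0, so M^9 = 0.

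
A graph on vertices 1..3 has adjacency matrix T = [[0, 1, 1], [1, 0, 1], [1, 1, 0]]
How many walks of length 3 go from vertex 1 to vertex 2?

3

The number of length-3 walks from vertex 1 to vertex 2 is entry (1,2) of T³, where T is the adjacency matrix.
T² = [[2, 1, 1], [1, 2, 1], [1, 1, 2]]
T³ = [[2, 3, 3], [3, 2, 3], [3, 3, 2]]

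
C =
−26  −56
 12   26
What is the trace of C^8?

tr C = 0 and det C = −4, so the characteristic polynomial is λ² − (0)λ + (−4) with roots −2 and 2.
Eigenvectors give P = [[7, −2], [−3, 1]] with P⁻¹ = [[1, 2], [3, 7]], and C = P·diag(−2, 2)·P⁻¹.
Then C^8 = P·diag(256, 256)·P⁻¹ = [[1792, −512], [−768, 256]] · [[1, 2], [3, 7]] = [[256, 0], [0, 256]].

512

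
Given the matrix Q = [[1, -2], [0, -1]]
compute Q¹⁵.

Q² = I (check: tr Q = 0 and det Q = -1), so Q¹⁵ = Q since 15 is odd.

[[1, -2], [0, -1]]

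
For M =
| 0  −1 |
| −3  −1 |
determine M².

[[3, 1], [3, 4]]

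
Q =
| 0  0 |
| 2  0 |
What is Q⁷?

[[0, 0], [0, 0]]

Q is strictly triangular, hence nilpotent: Q² = 0, so Q⁷ = 0.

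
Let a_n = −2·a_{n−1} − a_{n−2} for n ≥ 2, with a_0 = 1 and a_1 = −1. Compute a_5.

With companion matrix M = [[−2, −1], [1, 0]], [a_n, a_{n−1}]ᵀ = M·[a_{n−1}, a_{n−2}]ᵀ, so [a_5, a_4]ᵀ = M^4·[a_1, a_0]ᵀ.
M^4 = [[5, 4], [−4, −3]], giving [a_5, a_4]ᵀ = [[−1], [1]].

−1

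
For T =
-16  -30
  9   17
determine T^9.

[[-2566, -5130], [1539, 3077]]

tr T = 1 and det T = -2, so the characteristic polynomial is λ² − (1)λ + (-2) with roots -1 and 2.
Eigenvectors give P = [[2, -5], [-1, 3]] with P⁻¹ = [[3, 5], [1, 2]], and T = P·diag(-1, 2)·P⁻¹.
Then T^9 = P·diag(-1, 512)·P⁻¹ = [[-2, -2560], [1, 1536]] · [[3, 5], [1, 2]] = [[-2566, -5130], [1539, 3077]].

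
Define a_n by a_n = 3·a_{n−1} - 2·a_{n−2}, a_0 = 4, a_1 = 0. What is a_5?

With companion matrix T = [[3, -2], [1, 0]], [a_n, a_{n−1}]ᵀ = T·[a_{n−1}, a_{n−2}]ᵀ, so [a_5, a_4]ᵀ = T⁴·[a_1, a_0]ᵀ.
T⁴ = [[31, -30], [15, -14]], giving [a_5, a_4]ᵀ = [[-120], [-56]].

-120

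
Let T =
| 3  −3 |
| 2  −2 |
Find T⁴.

T² = T (a projection; rank 1, trace 1), so T⁴ = T.

[[3, −3], [2, −2]]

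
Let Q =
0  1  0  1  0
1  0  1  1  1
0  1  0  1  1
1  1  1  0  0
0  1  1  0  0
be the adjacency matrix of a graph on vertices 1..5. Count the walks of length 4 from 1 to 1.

The number of length-4 walks from vertex 1 to vertex 1 is entry (1,1) of Q⁴, where Q is the adjacency matrix.
Q² = [[2, 1, 2, 1, 1], [1, 4, 2, 2, 1], [2, 2, 3, 1, 1], [1, 2, 1, 3, 2], [1, 1, 1, 2, 2]]
Q³ = [[2, 6, 3, 5, 3], [6, 6, 7, 7, 6], [3, 7, 4, 7, 5], [5, 7, 7, 4, 3], [3, 6, 5, 3, 2]]
Q⁴ = [[11, 13, 14, 11, 9], [13, 26, 19, 19, 13], [14, 19, 19, 14, 11], [11, 19, 14, 19, 14], [9, 13, 11, 14, 11]]

11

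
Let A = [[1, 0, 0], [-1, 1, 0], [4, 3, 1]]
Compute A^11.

[[1, 0, 0], [-11, 1, 0], [-121, 33, 1]]

A = I + N where N = [[0, 0, 0], [-1, 0, 0], [4, 3, 0]] is strictly lower-triangular, so N^3 = 0.
(I + N)^11 = I + 11·N + 55·N^2 = [[1, 0, 0], [-11, 1, 0], [-121, 33, 1]].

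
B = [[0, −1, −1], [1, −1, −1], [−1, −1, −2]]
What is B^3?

B^2 = [[0, 2, 3], [0, 1, 2], [1, 4, 6]]
B^3 = [[−1, −5, −8], [−1, −3, −5], [−2, −11, −17]]

[[−1, −5, −8], [−1, −3, −5], [−2, −11, −17]]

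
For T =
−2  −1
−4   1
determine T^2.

[[8, 1], [4, 5]]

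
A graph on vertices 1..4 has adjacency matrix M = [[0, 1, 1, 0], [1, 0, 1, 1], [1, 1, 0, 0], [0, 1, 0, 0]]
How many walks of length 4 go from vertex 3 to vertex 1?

The number of length-4 walks from vertex 3 to vertex 1 is entry (3,1) of M⁴, where M is the adjacency matrix.
M² = [[2, 1, 1, 1], [1, 3, 1, 0], [1, 1, 2, 1], [1, 0, 1, 1]]
M³ = [[2, 4, 3, 1], [4, 2, 4, 3], [3, 4, 2, 1], [1, 3, 1, 0]]
M⁴ = [[7, 6, 6, 4], [6, 11, 6, 2], [6, 6, 7, 4], [4, 2, 4, 3]]

6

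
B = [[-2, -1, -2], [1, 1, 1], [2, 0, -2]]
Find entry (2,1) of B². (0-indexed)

-2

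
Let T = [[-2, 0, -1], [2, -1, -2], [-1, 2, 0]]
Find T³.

T² = [[5, -2, 2], [-4, -3, 0], [6, -2, -3]]
T³ = [[-16, 6, -1], [2, 3, 10], [-13, -4, -2]]

[[-16, 6, -1], [2, 3, 10], [-13, -4, -2]]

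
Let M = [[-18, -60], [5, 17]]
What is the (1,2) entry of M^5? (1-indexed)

-3300

tr M = -1 and det M = -6, so the characteristic polynomial is λ² − (-1)λ + (-6) with roots -3 and 2.
Eigenvectors give P = [[-4, -3], [1, 1]] with P⁻¹ = [[-1, -3], [1, 4]], and M = P·diag(-3, 2)·P⁻¹.
Then M^5 = P·diag(-243, 32)·P⁻¹ = [[972, -96], [-243, 32]] · [[-1, -3], [1, 4]] = [[-1068, -3300], [275, 857]].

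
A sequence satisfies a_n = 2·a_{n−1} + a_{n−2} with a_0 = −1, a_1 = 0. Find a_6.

−29

With companion matrix A = [[2, 1], [1, 0]], [a_n, a_{n−1}]ᵀ = A·[a_{n−1}, a_{n−2}]ᵀ, so [a_6, a_5]ᵀ = A⁵·[a_1, a_0]ᵀ.
A⁵ = [[70, 29], [29, 12]], giving [a_6, a_5]ᵀ = [[−29], [−12]].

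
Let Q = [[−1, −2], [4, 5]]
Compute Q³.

tr Q = 4 and det Q = 3, so the characteristic polynomial is λ² − (4)λ + (3) with roots 3 and 1.
Eigenvectors give P = [[−1, −1], [2, 1]] with P⁻¹ = [[1, 1], [−2, −1]], and Q = P·diag(3, 1)·P⁻¹.
Then Q³ = P·diag(27, 1)·P⁻¹ = [[−27, −1], [54, 1]] · [[1, 1], [−2, −1]] = [[−25, −26], [52, 53]].

[[−25, −26], [52, 53]]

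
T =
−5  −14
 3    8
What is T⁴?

[[−89, −210], [45, 106]]

tr T = 3 and det T = 2, so the characteristic polynomial is λ² − (3)λ + (2) with roots 2 and 1.
Eigenvectors give P = [[2, −7], [−1, 3]] with P⁻¹ = [[−3, −7], [−1, −2]], and T = P·diag(2, 1)·P⁻¹.
Then T⁴ = P·diag(16, 1)·P⁻¹ = [[32, −7], [−16, 3]] · [[−3, −7], [−1, −2]] = [[−89, −210], [45, 106]].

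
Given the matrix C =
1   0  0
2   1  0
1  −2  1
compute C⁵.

C = I + N where N = [[0, 0, 0], [2, 0, 0], [1, −2, 0]] is strictly lower-triangular, so N³ = 0.
(I + N)⁵ = I + 5·N + 10·N² = [[1, 0, 0], [10, 1, 0], [−35, −10, 1]].

[[1, 0, 0], [10, 1, 0], [−35, −10, 1]]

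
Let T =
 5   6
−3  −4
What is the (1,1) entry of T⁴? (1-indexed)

31

tr T = 1 and det T = −2, so the characteristic polynomial is λ² − (1)λ + (−2) with roots −1 and 2.
Eigenvectors give P = [[1, 2], [−1, −1]] with P⁻¹ = [[−1, −2], [1, 1]], and T = P·diag(−1, 2)·P⁻¹.
Then T⁴ = P·diag(1, 16)·P⁻¹ = [[1, 32], [−1, −16]] · [[−1, −2], [1, 1]] = [[31, 30], [−15, −14]].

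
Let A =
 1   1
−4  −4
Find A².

[[−3, −3], [12, 12]]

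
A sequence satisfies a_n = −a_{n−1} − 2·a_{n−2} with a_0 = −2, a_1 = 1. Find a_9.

−5

With companion matrix M = [[−1, −2], [1, 0]], [a_n, a_{n−1}]ᵀ = M·[a_{n−1}, a_{n−2}]ᵀ, so [a_9, a_8]ᵀ = M^8·[a_1, a_0]ᵀ.
M^8 = [[−17, −6], [3, −14]], giving [a_9, a_8]ᵀ = [[−5], [31]].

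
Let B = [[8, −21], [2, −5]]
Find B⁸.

tr B = 3 and det B = 2, so the characteristic polynomial is λ² − (3)λ + (2) with roots 1 and 2.
Eigenvectors give P = [[−3, −7], [−1, −2]] with P⁻¹ = [[2, −7], [−1, 3]], and B = P·diag(1, 2)·P⁻¹.
Then B⁸ = P·diag(1, 256)·P⁻¹ = [[−3, −1792], [−1, −512]] · [[2, −7], [−1, 3]] = [[1786, −5355], [510, −1529]].

[[1786, −5355], [510, −1529]]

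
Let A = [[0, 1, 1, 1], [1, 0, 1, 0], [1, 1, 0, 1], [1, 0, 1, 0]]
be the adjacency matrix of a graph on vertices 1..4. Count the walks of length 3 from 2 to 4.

The number of length-3 walks from vertex 2 to vertex 4 is entry (2,4) of A³, where A is the adjacency matrix.
A² = [[3, 1, 2, 1], [1, 2, 1, 2], [2, 1, 3, 1], [1, 2, 1, 2]]
A³ = [[4, 5, 5, 5], [5, 2, 5, 2], [5, 5, 4, 5], [5, 2, 5, 2]]

2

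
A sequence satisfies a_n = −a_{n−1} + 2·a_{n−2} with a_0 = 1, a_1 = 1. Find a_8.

With companion matrix A = [[−1, 2], [1, 0]], [a_n, a_{n−1}]ᵀ = A·[a_{n−1}, a_{n−2}]ᵀ, so [a_8, a_7]ᵀ = A^7·[a_1, a_0]ᵀ.
A^7 = [[−85, 86], [43, −42]], giving [a_8, a_7]ᵀ = [[1], [1]].

1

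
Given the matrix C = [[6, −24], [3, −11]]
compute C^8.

[[−50184, 151320], [−18915, 57001]]

tr C = −5 and det C = 6, so the characteristic polynomial is λ² − (−5)λ + (6) with roots −2 and −3.
Eigenvectors give P = [[3, −8], [1, −3]] with P⁻¹ = [[3, −8], [1, −3]], and C = P·diag(−2, −3)·P⁻¹.
Then C^8 = P·diag(256, 6561)·P⁻¹ = [[768, −52488], [256, −19683]] · [[3, −8], [1, −3]] = [[−50184, 151320], [−18915, 57001]].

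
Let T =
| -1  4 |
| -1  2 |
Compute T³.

[[-1, -4], [1, -4]]

T² = [[-3, 4], [-1, 0]]
T³ = [[-1, -4], [1, -4]]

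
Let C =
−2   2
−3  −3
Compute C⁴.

C² = [[−2, −10], [15, 3]]
C³ = [[34, 26], [−39, 21]]
C⁴ = [[−146, −10], [15, −141]]

[[−146, −10], [15, −141]]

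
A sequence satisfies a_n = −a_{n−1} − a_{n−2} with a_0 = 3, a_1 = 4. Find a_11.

With companion matrix T = [[−1, −1], [1, 0]], [a_n, a_{n−1}]ᵀ = T·[a_{n−1}, a_{n−2}]ᵀ, so [a_11, a_10]ᵀ = T¹⁰·[a_1, a_0]ᵀ.
T¹⁰ = [[−1, −1], [1, 0]], giving [a_11, a_10]ᵀ = [[−7], [4]].

−7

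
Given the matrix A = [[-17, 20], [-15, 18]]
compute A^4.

[[-179, 260], [-195, 276]]

tr A = 1 and det A = -6, so the characteristic polynomial is λ² − (1)λ + (-6) with roots 3 and -2.
Eigenvectors give P = [[-1, 4], [-1, 3]] with P⁻¹ = [[3, -4], [1, -1]], and A = P·diag(3, -2)·P⁻¹.
Then A^4 = P·diag(81, 16)·P⁻¹ = [[-81, 64], [-81, 48]] · [[3, -4], [1, -1]] = [[-179, 260], [-195, 276]].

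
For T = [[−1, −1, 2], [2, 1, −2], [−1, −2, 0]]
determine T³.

T² = [[−3, −4, 0], [2, 3, 2], [−3, −1, 2]]
T³ = [[−5, −1, 2], [2, −3, −2], [−1, −2, −4]]

[[−5, −1, 2], [2, −3, −2], [−1, −2, −4]]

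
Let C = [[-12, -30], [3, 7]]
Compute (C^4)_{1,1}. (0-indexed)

-569

tr C = -5 and det C = 6, so the characteristic polynomial is λ² − (-5)λ + (6) with roots -3 and -2.
Eigenvectors give P = [[10, -3], [-3, 1]] with P⁻¹ = [[1, 3], [3, 10]], and C = P·diag(-3, -2)·P⁻¹.
Then C^4 = P·diag(81, 16)·P⁻¹ = [[810, -48], [-243, 16]] · [[1, 3], [3, 10]] = [[666, 1950], [-195, -569]].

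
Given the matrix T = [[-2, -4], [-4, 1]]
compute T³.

T² = [[20, 4], [4, 17]]
T³ = [[-56, -76], [-76, 1]]

[[-56, -76], [-76, 1]]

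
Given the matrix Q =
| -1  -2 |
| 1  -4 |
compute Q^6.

[[-601, 1330], [-665, 1394]]

tr Q = -5 and det Q = 6, so the characteristic polynomial is λ² − (-5)λ + (6) with roots -2 and -3.
Eigenvectors give P = [[2, -1], [1, -1]] with P⁻¹ = [[1, -1], [1, -2]], and Q = P·diag(-2, -3)·P⁻¹.
Then Q^6 = P·diag(64, 729)·P⁻¹ = [[128, -729], [64, -729]] · [[1, -1], [1, -2]] = [[-601, 1330], [-665, 1394]].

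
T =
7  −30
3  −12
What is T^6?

[[−5921, 19950], [−1995, 6714]]

tr T = −5 and det T = 6, so the characteristic polynomial is λ² − (−5)λ + (6) with roots −2 and −3.
Eigenvectors give P = [[10, 3], [3, 1]] with P⁻¹ = [[1, −3], [−3, 10]], and T = P·diag(−2, −3)·P⁻¹.
Then T^6 = P·diag(64, 729)·P⁻¹ = [[640, 2187], [192, 729]] · [[1, −3], [−3, 10]] = [[−5921, 19950], [−1995, 6714]].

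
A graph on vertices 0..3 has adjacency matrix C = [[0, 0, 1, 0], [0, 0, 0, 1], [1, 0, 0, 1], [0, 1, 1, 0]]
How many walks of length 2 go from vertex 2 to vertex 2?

The number of length-2 walks from vertex 2 to vertex 2 is entry (2,2) of C², where C is the adjacency matrix.
C² = [[1, 0, 0, 1], [0, 1, 1, 0], [0, 1, 2, 0], [1, 0, 0, 2]]

2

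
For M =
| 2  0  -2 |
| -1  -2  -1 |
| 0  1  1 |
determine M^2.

[[4, -2, -6], [0, 3, 3], [-1, -1, 0]]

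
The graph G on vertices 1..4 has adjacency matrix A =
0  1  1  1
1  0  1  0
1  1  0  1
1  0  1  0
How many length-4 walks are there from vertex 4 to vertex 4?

10

The number of length-4 walks from vertex 4 to vertex 4 is entry (4,4) of A⁴, where A is the adjacency matrix.
A² = [[3, 1, 2, 1], [1, 2, 1, 2], [2, 1, 3, 1], [1, 2, 1, 2]]
A³ = [[4, 5, 5, 5], [5, 2, 5, 2], [5, 5, 4, 5], [5, 2, 5, 2]]
A⁴ = [[15, 9, 14, 9], [9, 10, 9, 10], [14, 9, 15, 9], [9, 10, 9, 10]]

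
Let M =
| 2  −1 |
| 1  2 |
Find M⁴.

[[−7, −24], [24, −7]]

M² = [[3, −4], [4, 3]]
M³ = [[2, −11], [11, 2]]
M⁴ = [[−7, −24], [24, −7]]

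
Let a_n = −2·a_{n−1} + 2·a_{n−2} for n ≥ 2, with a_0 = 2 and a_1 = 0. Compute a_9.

−3584

With companion matrix Q = [[−2, 2], [1, 0]], [a_n, a_{n−1}]ᵀ = Q·[a_{n−1}, a_{n−2}]ᵀ, so [a_9, a_8]ᵀ = Q⁸·[a_1, a_0]ᵀ.
Q⁸ = [[2448, −1792], [−896, 656]], giving [a_9, a_8]ᵀ = [[−3584], [1312]].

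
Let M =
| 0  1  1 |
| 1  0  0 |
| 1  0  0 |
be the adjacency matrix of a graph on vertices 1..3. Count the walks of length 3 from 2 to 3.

The number of length-3 walks from vertex 2 to vertex 3 is entry (2,3) of M³, where M is the adjacency matrix.
M² = [[2, 0, 0], [0, 1, 1], [0, 1, 1]]
M³ = [[0, 2, 2], [2, 0, 0], [2, 0, 0]]

0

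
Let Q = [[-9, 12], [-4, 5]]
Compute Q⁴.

[[321, -480], [160, -239]]

tr Q = -4 and det Q = 3, so the characteristic polynomial is λ² − (-4)λ + (3) with roots -3 and -1.
Eigenvectors give P = [[2, -3], [1, -2]] with P⁻¹ = [[2, -3], [1, -2]], and Q = P·diag(-3, -1)·P⁻¹.
Then Q⁴ = P·diag(81, 1)·P⁻¹ = [[162, -3], [81, -2]] · [[2, -3], [1, -2]] = [[321, -480], [160, -239]].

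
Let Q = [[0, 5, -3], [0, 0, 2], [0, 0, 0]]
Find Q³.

[[0, 0, 0], [0, 0, 0], [0, 0, 0]]

Q is strictly triangular, hence nilpotent: Q³ = 0, so Q³ = 0.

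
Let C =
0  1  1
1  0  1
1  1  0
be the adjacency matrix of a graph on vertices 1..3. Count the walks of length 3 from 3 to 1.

3

The number of length-3 walks from vertex 3 to vertex 1 is entry (3,1) of C³, where C is the adjacency matrix.
C² = [[2, 1, 1], [1, 2, 1], [1, 1, 2]]
C³ = [[2, 3, 3], [3, 2, 3], [3, 3, 2]]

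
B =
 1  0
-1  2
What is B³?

B² = [[1, 0], [-3, 4]]
B³ = [[1, 0], [-7, 8]]

[[1, 0], [-7, 8]]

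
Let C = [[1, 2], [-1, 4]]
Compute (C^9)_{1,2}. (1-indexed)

38342

tr C = 5 and det C = 6, so the characteristic polynomial is λ² − (5)λ + (6) with roots 3 and 2.
Eigenvectors give P = [[-1, -2], [-1, -1]] with P⁻¹ = [[1, -2], [-1, 1]], and C = P·diag(3, 2)·P⁻¹.
Then C^9 = P·diag(19683, 512)·P⁻¹ = [[-19683, -1024], [-19683, -512]] · [[1, -2], [-1, 1]] = [[-18659, 38342], [-19171, 38854]].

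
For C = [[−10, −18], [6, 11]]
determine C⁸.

[[−764, −1530], [510, 1021]]

tr C = 1 and det C = −2, so the characteristic polynomial is λ² − (1)λ + (−2) with roots −1 and 2.
Eigenvectors give P = [[−2, −3], [1, 2]] with P⁻¹ = [[−2, −3], [1, 2]], and C = P·diag(−1, 2)·P⁻¹.
Then C⁸ = P·diag(1, 256)·P⁻¹ = [[−2, −768], [1, 512]] · [[−2, −3], [1, 2]] = [[−764, −1530], [510, 1021]].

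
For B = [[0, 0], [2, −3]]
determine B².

[[0, 0], [−6, 9]]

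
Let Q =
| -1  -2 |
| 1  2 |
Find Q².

Q² = Q (a projection; rank 1, trace 1), so Q² = Q.

[[-1, -2], [1, 2]]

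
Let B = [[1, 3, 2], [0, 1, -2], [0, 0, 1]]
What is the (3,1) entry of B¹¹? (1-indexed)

0

B = I + N where N = [[0, 3, 2], [0, 0, -2], [0, 0, 0]] is strictly upper-triangular, so N³ = 0.
(I + N)¹¹ = I + 11·N + 55·N² = [[1, 33, -308], [0, 1, -22], [0, 0, 1]].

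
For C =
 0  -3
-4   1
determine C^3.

C^2 = [[12, -3], [-4, 13]]
C^3 = [[12, -39], [-52, 25]]

[[12, -39], [-52, 25]]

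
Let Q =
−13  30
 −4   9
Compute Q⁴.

tr Q = −4 and det Q = 3, so the characteristic polynomial is λ² − (−4)λ + (3) with roots −3 and −1.
Eigenvectors give P = [[3, −5], [1, −2]] with P⁻¹ = [[2, −5], [1, −3]], and Q = P·diag(−3, −1)·P⁻¹.
Then Q⁴ = P·diag(81, 1)·P⁻¹ = [[243, −5], [81, −2]] · [[2, −5], [1, −3]] = [[481, −1200], [160, −399]].

[[481, −1200], [160, −399]]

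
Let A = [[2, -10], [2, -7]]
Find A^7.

[[8108, -20590], [4118, -10423]]

tr A = -5 and det A = 6, so the characteristic polynomial is λ² − (-5)λ + (6) with roots -2 and -3.
Eigenvectors give P = [[5, 2], [2, 1]] with P⁻¹ = [[1, -2], [-2, 5]], and A = P·diag(-2, -3)·P⁻¹.
Then A^7 = P·diag(-128, -2187)·P⁻¹ = [[-640, -4374], [-256, -2187]] · [[1, -2], [-2, 5]] = [[8108, -20590], [4118, -10423]].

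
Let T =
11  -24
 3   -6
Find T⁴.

[[601, -1560], [195, -504]]

tr T = 5 and det T = 6, so the characteristic polynomial is λ² − (5)λ + (6) with roots 3 and 2.
Eigenvectors give P = [[-3, -8], [-1, -3]] with P⁻¹ = [[-3, 8], [1, -3]], and T = P·diag(3, 2)·P⁻¹.
Then T⁴ = P·diag(81, 16)·P⁻¹ = [[-243, -128], [-81, -48]] · [[-3, 8], [1, -3]] = [[601, -1560], [195, -504]].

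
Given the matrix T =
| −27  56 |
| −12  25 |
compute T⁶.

tr T = −2 and det T = −3, so the characteristic polynomial is λ² − (−2)λ + (−3) with roots 1 and −3.
Eigenvectors give P = [[−2, 7], [−1, 3]] with P⁻¹ = [[3, −7], [1, −2]], and T = P·diag(1, −3)·P⁻¹.
Then T⁶ = P·diag(1, 729)·P⁻¹ = [[−2, 5103], [−1, 2187]] · [[3, −7], [1, −2]] = [[5097, −10192], [2184, −4367]].

[[5097, −10192], [2184, −4367]]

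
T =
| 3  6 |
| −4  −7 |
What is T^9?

[[39363, 59046], [−39364, −59047]]

tr T = −4 and det T = 3, so the characteristic polynomial is λ² − (−4)λ + (3) with roots −3 and −1.
Eigenvectors give P = [[−1, 3], [1, −2]] with P⁻¹ = [[2, 3], [1, 1]], and T = P·diag(−3, −1)·P⁻¹.
Then T^9 = P·diag(−19683, −1)·P⁻¹ = [[19683, −3], [−19683, 2]] · [[2, 3], [1, 1]] = [[39363, 59046], [−39364, −59047]].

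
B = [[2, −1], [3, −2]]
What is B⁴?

[[1, 0], [0, 1]]

B² = I (check: tr B = 0 and det B = −1), so B⁴ = I since 4 is even.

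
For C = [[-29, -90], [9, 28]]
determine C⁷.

[[-1289, -3870], [387, 1162]]

tr C = -1 and det C = -2, so the characteristic polynomial is λ² − (-1)λ + (-2) with roots 1 and -2.
Eigenvectors give P = [[-3, 10], [1, -3]] with P⁻¹ = [[3, 10], [1, 3]], and C = P·diag(1, -2)·P⁻¹.
Then C⁷ = P·diag(1, -128)·P⁻¹ = [[-3, -1280], [1, 384]] · [[3, 10], [1, 3]] = [[-1289, -3870], [387, 1162]].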